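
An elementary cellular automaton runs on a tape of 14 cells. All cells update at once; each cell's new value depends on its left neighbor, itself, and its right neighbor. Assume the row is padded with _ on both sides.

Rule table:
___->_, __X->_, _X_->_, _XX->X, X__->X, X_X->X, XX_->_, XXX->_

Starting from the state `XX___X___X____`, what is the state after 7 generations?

______X_X___X_

X_X___X___X___
_X_X___X___X__
__X_X___X___X_
___X_X___X___X
____X_X___X___
_____X_X___X__
______X_X___X_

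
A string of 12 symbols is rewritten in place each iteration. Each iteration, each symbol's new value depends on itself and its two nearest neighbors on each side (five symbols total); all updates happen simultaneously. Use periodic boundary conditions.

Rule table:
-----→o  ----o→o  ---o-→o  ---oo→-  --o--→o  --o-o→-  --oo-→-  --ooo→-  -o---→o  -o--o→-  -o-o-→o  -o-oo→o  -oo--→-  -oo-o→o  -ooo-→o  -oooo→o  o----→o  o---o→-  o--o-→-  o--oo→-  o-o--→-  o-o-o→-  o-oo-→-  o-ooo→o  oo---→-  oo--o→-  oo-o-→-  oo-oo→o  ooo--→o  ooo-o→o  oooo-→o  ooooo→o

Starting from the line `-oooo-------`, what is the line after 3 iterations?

----oooooooo

--ooo-oooooo
---ooooooooo
----oooooooo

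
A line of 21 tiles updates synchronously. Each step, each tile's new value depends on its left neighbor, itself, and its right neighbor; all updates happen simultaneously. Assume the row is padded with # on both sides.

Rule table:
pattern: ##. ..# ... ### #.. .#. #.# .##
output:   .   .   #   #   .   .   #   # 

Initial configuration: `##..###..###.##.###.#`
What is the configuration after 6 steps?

....#..#..###.#######

step 1: #...##...##.##.###.##
step 2: ..#.#..#.#.##.###.###
step 3: ...#....#.##.###.####
step 4: .#...##..##.###.#####
step 5: #..#.#...#.###.######
step 6: ....#..#..###.#######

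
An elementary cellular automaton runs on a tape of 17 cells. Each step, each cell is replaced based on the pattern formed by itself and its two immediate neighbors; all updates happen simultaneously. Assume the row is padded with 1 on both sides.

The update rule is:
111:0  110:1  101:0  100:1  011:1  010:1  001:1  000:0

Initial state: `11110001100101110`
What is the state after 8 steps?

step 1: 00011011111101010
step 2: 10111010000101010
step 3: 10101011001101010
step 4: 10101011111101010
step 5: 10101010000101010
step 6: 10101011001101010  (repeats step 3; period 3)
step 8: 10101010000101010

10101010000101010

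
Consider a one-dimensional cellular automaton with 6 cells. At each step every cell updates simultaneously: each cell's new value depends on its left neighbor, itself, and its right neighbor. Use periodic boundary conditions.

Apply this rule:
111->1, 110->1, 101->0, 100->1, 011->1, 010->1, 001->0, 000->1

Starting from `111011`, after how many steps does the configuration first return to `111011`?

1

111011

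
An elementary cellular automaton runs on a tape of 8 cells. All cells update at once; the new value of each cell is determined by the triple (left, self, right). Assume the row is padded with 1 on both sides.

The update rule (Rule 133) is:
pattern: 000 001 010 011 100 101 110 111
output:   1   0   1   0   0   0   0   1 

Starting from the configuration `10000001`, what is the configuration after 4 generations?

01011010

generation 1: 00111100
generation 2: 00011000
generation 3: 01000010
generation 4: 01011010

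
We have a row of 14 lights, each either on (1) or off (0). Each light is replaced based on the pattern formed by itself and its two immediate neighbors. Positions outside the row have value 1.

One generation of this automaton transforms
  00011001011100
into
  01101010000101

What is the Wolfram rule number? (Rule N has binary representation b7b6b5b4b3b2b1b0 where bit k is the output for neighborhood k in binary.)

67

position 10: 111 → 0  (bit 7 = 0)
position 4: 110 → 1  (bit 6 = 1)
position 8: 101 → 0  (bit 5 = 0)
position 0: 100 → 0  (bit 4 = 0)
position 3: 011 → 0  (bit 3 = 0)
position 7: 010 → 0  (bit 2 = 0)
position 2: 001 → 1  (bit 1 = 1)
position 1: 000 → 1  (bit 0 = 1)
bits b7..b0 = 01000011 = 67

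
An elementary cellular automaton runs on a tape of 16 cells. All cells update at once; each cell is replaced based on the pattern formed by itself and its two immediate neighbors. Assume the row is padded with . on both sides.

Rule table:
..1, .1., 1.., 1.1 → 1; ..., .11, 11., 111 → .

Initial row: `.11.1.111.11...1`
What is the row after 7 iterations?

...1...1.1....1.

1..111...1..1.11
111...1.111111..
...1.111......1.
..111...1....111
.1...1.111..1...
111.111...1111..
...1...1.1....1.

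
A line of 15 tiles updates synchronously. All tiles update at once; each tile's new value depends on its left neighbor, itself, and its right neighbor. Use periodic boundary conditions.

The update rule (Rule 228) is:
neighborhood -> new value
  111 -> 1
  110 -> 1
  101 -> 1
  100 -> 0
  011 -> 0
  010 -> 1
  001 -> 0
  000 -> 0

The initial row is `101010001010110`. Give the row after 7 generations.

generation 1: 111110001111011
generation 2: 111110000111101
generation 3: 111110000011110
generation 4: 011110000001111
generation 5: 101110000000111
generation 6: 110110000000011
generation 7: 111010000000001

111010000000001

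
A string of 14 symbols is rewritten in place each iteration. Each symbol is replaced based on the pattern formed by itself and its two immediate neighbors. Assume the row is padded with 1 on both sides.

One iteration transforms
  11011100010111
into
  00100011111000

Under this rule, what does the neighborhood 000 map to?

1

At position 7 the neighborhood is 000; the next row has 1 there.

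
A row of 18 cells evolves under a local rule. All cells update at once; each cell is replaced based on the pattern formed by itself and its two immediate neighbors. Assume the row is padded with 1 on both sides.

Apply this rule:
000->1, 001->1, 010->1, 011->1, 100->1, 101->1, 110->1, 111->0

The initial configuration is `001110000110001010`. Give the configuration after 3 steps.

111011111111111111
001110000000000000
111011111111111111

111011111111111111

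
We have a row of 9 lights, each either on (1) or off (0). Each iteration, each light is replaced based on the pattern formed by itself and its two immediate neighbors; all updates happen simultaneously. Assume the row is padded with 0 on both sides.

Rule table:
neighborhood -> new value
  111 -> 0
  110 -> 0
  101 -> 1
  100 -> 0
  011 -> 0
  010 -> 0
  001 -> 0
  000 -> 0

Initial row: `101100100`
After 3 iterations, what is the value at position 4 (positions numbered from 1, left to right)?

0

010000000
000000000
000000000
position 4 holds 0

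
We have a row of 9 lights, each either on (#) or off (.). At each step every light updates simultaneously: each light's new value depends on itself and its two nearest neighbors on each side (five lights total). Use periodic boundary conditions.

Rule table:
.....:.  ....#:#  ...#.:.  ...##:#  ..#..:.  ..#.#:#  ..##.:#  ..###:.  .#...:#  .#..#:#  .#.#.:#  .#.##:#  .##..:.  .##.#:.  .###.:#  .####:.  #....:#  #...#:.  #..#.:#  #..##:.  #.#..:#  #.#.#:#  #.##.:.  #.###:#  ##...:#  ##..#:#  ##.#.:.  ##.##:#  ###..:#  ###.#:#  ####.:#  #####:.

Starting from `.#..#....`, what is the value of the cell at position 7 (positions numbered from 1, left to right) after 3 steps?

..##.##.#
#.#.#...#
..####.##
position 7 holds .

.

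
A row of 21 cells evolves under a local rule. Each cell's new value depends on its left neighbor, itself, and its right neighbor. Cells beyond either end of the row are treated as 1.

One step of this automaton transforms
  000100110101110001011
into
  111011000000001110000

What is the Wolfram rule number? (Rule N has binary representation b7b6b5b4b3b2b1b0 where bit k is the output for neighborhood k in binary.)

19

position 12: 111 → 0  (bit 7 = 0)
position 7: 110 → 0  (bit 6 = 0)
position 8: 101 → 0  (bit 5 = 0)
position 0: 100 → 1  (bit 4 = 1)
position 6: 011 → 0  (bit 3 = 0)
position 3: 010 → 0  (bit 2 = 0)
position 2: 001 → 1  (bit 1 = 1)
position 1: 000 → 1  (bit 0 = 1)
bits b7..b0 = 00010011 = 19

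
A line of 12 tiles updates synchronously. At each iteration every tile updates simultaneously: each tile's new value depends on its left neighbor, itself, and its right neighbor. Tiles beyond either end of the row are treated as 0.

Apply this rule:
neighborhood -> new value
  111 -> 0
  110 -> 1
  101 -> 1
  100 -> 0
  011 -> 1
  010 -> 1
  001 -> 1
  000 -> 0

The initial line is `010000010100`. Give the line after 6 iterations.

iteration 1: 110000111100
iteration 2: 110001100100
iteration 3: 110011101100
iteration 4: 110110111100
iteration 5: 111111100100
iteration 6: 100000101100

100000101100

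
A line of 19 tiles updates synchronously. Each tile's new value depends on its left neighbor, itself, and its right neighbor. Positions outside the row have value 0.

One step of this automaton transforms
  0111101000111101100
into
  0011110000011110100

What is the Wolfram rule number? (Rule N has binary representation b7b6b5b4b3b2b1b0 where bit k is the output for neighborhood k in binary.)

position 2: 111 → 1  (bit 7 = 1)
position 4: 110 → 1  (bit 6 = 1)
position 5: 101 → 1  (bit 5 = 1)
position 7: 100 → 0  (bit 4 = 0)
position 1: 011 → 0  (bit 3 = 0)
position 6: 010 → 0  (bit 2 = 0)
position 0: 001 → 0  (bit 1 = 0)
position 8: 000 → 0  (bit 0 = 0)
bits b7..b0 = 11100000 = 224

224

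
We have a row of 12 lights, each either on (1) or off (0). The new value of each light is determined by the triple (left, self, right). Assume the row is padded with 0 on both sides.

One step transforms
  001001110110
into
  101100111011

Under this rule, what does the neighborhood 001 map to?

At position 1 the neighborhood is 001; the next row has 0 there.

0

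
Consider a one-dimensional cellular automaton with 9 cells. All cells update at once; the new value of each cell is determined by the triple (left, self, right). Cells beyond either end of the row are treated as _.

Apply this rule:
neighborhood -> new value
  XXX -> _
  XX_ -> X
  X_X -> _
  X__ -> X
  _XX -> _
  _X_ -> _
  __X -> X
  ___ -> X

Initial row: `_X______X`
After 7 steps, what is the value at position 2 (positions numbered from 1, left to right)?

step 1: X_XXXXXX_
step 2: _______XX
step 3: XXXXXXX_X
step 4: ______X__
step 5: XXXXXX_XX
step 6: _____X__X
step 7: XXXXX_XX_
position 2 holds X

X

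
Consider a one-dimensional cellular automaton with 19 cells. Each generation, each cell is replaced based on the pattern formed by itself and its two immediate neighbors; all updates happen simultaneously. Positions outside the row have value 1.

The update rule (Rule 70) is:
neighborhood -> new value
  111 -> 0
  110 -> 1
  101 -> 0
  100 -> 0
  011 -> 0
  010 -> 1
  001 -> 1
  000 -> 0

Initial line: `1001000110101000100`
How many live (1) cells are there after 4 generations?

9

1011001010101001101
1001011010101010100
1011001010101010101
1001011010101010100
count of 1: 9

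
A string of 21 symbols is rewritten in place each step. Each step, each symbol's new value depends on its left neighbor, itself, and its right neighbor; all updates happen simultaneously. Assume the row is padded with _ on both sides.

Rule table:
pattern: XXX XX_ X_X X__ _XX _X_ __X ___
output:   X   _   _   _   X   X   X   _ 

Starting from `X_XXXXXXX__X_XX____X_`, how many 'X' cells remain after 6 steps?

X_XXXXXX__XX_X____XX_
X_XXXXX__XX__X___XX__
X_XXXX__XX__XX__XX___
X_XXX__XX__XX__XX____
X_XX__XX__XX__XX_____
X_X__XX__XX__XX______
count of X: 8

8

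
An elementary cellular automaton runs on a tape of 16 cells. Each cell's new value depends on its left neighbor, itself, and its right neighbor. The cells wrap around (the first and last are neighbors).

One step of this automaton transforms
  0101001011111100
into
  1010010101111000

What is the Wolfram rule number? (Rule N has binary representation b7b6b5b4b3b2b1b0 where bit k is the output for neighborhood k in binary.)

162

position 9: 111 → 1  (bit 7 = 1)
position 13: 110 → 0  (bit 6 = 0)
position 2: 101 → 1  (bit 5 = 1)
position 4: 100 → 0  (bit 4 = 0)
position 8: 011 → 0  (bit 3 = 0)
position 1: 010 → 0  (bit 2 = 0)
position 0: 001 → 1  (bit 1 = 1)
position 15: 000 → 0  (bit 0 = 0)
bits b7..b0 = 10100010 = 162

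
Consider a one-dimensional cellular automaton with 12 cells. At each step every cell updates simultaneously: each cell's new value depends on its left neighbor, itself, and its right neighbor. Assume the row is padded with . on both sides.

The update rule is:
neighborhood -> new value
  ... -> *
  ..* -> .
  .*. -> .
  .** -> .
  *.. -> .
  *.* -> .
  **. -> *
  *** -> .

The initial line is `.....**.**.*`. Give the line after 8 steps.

****..*..*..
...*.......*
**...*****..
.*.*.....*.*
.....***....
****...*.***
...*.*.....*
**.....***..

**.....***..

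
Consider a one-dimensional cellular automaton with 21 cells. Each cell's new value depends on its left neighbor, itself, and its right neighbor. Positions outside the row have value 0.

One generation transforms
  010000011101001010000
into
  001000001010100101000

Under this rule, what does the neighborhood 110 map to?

At position 9 the neighborhood is 110; the next row has 0 there.

0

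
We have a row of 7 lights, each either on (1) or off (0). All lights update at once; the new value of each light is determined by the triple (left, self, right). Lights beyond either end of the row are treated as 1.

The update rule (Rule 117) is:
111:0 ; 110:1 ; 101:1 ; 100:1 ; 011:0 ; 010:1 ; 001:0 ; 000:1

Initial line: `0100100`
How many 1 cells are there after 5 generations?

4

1110110
0011011
1001100
1100110
0110011
count of 1: 4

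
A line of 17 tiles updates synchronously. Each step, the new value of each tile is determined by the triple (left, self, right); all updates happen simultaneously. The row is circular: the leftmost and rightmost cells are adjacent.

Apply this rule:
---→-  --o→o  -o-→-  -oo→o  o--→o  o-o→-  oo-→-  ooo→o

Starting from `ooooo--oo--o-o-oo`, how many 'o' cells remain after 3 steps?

12

step 1: oooo-ooo-oo----oo
step 2: ooo--oo--o-o--ooo
step 3: oo-ooo-oo---ooooo
count of o: 12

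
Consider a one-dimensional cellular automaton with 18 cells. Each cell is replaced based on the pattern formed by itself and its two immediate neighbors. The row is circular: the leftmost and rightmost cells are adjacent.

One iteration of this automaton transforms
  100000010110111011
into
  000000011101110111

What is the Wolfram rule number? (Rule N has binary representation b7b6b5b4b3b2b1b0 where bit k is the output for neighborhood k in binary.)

position 13: 111 → 1  (bit 7 = 1)
position 0: 110 → 0  (bit 6 = 0)
position 8: 101 → 1  (bit 5 = 1)
position 1: 100 → 0  (bit 4 = 0)
position 9: 011 → 1  (bit 3 = 1)
position 7: 010 → 1  (bit 2 = 1)
position 6: 001 → 0  (bit 1 = 0)
position 2: 000 → 0  (bit 0 = 0)
bits b7..b0 = 10101100 = 172

172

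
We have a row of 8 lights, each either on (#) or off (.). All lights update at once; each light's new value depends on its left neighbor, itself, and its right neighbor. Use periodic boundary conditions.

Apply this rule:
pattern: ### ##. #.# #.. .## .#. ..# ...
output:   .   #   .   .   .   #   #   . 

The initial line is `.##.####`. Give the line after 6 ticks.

tick 1: ..#....#
tick 2: .##...##
tick 3: ..#..#.#
tick 4: .##.##.#
tick 5: ..#..#.#  (repeats tick 3; period 2)
tick 6: .##.##.#

.##.##.#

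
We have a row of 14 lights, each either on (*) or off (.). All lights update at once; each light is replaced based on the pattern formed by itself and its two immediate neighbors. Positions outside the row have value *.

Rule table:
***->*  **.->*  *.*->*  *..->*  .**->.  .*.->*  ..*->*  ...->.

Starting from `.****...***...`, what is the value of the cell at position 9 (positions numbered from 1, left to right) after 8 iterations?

*.****.*.***.*
**.******.***.
***.******.***
****.******.**
*****.******.*
******.******.
*******.******
********.*****
position 9 holds .

.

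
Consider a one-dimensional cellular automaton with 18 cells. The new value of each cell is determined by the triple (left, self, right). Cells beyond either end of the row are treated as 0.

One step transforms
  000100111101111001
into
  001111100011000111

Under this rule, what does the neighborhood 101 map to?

1

At position 10 the neighborhood is 101; the next row has 1 there.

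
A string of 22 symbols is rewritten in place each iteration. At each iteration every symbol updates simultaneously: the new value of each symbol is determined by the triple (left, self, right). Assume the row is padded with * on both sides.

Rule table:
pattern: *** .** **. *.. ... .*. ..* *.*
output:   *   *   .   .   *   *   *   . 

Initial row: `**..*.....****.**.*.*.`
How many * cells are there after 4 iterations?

*..**.*******..*..*.*.
..**..******..**.**.*.
.**..******..**..*..*.
.*..******..**..**.**.
count of *: 13

13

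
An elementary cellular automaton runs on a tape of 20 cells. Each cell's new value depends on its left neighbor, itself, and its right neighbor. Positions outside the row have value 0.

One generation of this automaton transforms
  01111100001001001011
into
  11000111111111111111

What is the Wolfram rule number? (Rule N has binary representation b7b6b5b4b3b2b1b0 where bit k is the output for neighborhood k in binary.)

127

position 2: 111 → 0  (bit 7 = 0)
position 5: 110 → 1  (bit 6 = 1)
position 17: 101 → 1  (bit 5 = 1)
position 6: 100 → 1  (bit 4 = 1)
position 1: 011 → 1  (bit 3 = 1)
position 10: 010 → 1  (bit 2 = 1)
position 0: 001 → 1  (bit 1 = 1)
position 7: 000 → 1  (bit 0 = 1)
bits b7..b0 = 01111111 = 127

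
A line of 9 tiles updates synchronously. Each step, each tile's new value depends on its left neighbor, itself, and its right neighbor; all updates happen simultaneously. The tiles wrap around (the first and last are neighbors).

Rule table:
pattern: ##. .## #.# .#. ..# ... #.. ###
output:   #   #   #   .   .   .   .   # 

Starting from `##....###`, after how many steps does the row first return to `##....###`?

1

step 1: ##....###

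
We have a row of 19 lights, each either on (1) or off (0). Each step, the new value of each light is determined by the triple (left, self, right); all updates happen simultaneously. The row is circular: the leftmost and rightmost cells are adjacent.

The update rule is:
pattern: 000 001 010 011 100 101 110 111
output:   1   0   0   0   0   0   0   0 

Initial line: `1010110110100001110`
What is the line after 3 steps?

0000000000001100000

0000000000001100000
1111111111100001111
0000000000001100000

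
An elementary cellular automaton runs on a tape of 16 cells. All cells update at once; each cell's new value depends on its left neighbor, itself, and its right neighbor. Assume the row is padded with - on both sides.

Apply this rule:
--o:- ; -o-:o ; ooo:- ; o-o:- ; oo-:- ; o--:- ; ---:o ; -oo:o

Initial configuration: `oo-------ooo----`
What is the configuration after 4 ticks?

o--o-o---o-o-o-o

tick 1: o--ooooo-o---ooo
tick 2: o--o-----o-o-o--
tick 3: o--o-ooo-o-o-o-o
tick 4: o--o-o---o-o-o-o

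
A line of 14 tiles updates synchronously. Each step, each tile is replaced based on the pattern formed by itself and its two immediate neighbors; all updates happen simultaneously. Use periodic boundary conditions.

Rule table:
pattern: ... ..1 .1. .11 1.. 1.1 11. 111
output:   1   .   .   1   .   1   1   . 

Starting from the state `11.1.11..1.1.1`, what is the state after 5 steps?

.11.111...1.11
11111.1.1..111
....11.1...1..
111.111..1...1
..111.1....1.1

..111.1....1.1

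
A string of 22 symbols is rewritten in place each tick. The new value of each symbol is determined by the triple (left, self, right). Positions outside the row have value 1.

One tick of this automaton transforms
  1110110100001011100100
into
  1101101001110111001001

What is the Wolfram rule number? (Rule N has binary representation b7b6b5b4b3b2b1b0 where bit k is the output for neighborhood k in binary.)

position 0: 111 → 1  (bit 7 = 1)
position 2: 110 → 0  (bit 6 = 0)
position 3: 101 → 1  (bit 5 = 1)
position 8: 100 → 0  (bit 4 = 0)
position 4: 011 → 1  (bit 3 = 1)
position 7: 010 → 0  (bit 2 = 0)
position 11: 001 → 1  (bit 1 = 1)
position 9: 000 → 1  (bit 0 = 1)
bits b7..b0 = 10101011 = 171

171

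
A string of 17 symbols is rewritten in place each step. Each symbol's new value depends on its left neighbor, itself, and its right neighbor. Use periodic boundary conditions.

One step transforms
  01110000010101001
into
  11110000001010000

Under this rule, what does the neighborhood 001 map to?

At position 8 the neighborhood is 001; the next row has 0 there.

0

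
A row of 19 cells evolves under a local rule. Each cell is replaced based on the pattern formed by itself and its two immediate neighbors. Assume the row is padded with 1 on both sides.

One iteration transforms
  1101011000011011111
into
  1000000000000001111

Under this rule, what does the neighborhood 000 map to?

At position 8 the neighborhood is 000; the next row has 0 there.

0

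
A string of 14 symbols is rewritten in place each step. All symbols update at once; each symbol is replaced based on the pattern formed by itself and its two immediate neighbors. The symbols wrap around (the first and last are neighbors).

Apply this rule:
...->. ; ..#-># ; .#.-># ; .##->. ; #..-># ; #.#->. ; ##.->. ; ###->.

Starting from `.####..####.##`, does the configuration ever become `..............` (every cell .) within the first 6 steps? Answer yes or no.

.....##.......
....#..#......
...######.....
..#......#....
.###....###...
#...#..#...#..
step 6 is #...#..#...#.., still not uniform .

no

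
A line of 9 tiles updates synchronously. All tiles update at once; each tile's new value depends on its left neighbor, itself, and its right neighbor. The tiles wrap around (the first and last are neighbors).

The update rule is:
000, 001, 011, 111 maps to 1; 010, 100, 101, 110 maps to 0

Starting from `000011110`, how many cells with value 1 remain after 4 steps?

7

step 1: 111111100
step 2: 111111001
step 3: 111110011
step 4: 111100111
count of 1: 7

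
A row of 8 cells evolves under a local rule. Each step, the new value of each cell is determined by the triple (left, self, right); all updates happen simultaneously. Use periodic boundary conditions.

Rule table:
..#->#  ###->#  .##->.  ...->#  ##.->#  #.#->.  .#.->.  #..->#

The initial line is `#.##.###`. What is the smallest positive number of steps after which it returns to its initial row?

8

step 1: #..#..##
step 2: ###.##.#
step 3: ###..#..
step 4: .####.##
step 5: ..###..#
step 6: ##.####.
step 7: .#..###.
step 8: #.##.###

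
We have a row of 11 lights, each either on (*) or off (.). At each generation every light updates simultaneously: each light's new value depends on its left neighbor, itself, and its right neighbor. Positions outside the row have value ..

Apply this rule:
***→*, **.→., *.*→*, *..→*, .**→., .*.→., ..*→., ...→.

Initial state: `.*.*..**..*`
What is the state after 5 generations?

..*.*...*..
...*.*...*.
....*.*...*
.....*.*...
......*.*..

......*.*..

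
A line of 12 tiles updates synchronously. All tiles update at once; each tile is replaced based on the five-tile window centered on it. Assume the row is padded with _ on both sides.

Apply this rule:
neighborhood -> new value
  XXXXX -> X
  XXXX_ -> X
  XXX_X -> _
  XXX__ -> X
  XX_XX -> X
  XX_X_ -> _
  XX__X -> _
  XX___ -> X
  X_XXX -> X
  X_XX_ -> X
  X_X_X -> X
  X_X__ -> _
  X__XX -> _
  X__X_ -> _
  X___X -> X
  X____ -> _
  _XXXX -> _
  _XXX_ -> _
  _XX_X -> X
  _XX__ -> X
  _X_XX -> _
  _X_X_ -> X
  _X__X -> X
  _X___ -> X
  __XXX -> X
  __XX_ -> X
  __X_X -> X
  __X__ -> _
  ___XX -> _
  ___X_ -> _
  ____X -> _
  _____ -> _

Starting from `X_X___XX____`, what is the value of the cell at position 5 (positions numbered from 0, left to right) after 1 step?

_

step 1: XX_XX_XXX___
position 5 holds _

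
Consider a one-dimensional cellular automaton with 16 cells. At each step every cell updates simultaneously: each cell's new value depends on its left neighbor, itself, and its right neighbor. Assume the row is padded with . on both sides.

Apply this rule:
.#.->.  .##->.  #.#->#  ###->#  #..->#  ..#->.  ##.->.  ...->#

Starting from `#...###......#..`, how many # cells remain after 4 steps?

6

.##..#.#####..##
...#..#.###.#...
##..#..#.#.#.###
..#..#..#.#.#.#.
count of #: 6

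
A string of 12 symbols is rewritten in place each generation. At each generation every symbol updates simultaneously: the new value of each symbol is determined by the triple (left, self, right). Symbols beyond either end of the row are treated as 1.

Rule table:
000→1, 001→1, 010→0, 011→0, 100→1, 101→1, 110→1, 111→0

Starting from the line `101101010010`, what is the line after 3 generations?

110110101101
011011010110
101101101011

101101101011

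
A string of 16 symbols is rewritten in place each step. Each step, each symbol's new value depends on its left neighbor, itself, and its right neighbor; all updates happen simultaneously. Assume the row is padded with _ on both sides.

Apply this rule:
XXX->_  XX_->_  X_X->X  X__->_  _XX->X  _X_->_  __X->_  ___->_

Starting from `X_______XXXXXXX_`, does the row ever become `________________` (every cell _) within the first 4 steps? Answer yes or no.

yes

step 1: ________X_______
step 2: ________________
all cells are _ at step 2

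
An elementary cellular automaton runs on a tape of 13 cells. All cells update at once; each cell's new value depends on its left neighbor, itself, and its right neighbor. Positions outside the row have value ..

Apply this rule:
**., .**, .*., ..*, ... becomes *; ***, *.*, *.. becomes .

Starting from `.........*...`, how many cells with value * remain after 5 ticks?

10

tick 1: **********.**
tick 2: *........*.**
tick 3: *.********.**
tick 4: *.*......*.**
tick 5: *.*.******.**
count of *: 10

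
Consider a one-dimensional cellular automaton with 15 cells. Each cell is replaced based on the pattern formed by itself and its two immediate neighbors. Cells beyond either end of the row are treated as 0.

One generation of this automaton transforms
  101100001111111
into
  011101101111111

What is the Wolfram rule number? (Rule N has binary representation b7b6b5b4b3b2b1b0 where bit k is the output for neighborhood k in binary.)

233

position 9: 111 → 1  (bit 7 = 1)
position 3: 110 → 1  (bit 6 = 1)
position 1: 101 → 1  (bit 5 = 1)
position 4: 100 → 0  (bit 4 = 0)
position 2: 011 → 1  (bit 3 = 1)
position 0: 010 → 0  (bit 2 = 0)
position 7: 001 → 0  (bit 1 = 0)
position 5: 000 → 1  (bit 0 = 1)
bits b7..b0 = 11101001 = 233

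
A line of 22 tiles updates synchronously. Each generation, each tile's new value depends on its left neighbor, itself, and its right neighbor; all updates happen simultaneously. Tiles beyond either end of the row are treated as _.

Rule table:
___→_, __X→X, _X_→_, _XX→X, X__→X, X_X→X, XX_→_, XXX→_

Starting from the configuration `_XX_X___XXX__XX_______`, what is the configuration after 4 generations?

generation 1: XX_X_X_XX__XXX_X______
generation 2: X_X_X_XX_XXX__X_X_____
generation 3: _X_X_XX_XX__XX_X_X____
generation 4: X_X_XX_XX_XXX_X_X_X___

X_X_XX_XX_XXX_X_X_X___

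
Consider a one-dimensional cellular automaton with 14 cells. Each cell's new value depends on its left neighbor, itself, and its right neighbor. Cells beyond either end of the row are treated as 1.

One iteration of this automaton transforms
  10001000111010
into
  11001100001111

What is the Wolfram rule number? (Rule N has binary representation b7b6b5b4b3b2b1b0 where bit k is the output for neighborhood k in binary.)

position 9: 111 → 0  (bit 7 = 0)
position 0: 110 → 1  (bit 6 = 1)
position 11: 101 → 1  (bit 5 = 1)
position 1: 100 → 1  (bit 4 = 1)
position 8: 011 → 0  (bit 3 = 0)
position 4: 010 → 1  (bit 2 = 1)
position 3: 001 → 0  (bit 1 = 0)
position 2: 000 → 0  (bit 0 = 0)
bits b7..b0 = 01110100 = 116

116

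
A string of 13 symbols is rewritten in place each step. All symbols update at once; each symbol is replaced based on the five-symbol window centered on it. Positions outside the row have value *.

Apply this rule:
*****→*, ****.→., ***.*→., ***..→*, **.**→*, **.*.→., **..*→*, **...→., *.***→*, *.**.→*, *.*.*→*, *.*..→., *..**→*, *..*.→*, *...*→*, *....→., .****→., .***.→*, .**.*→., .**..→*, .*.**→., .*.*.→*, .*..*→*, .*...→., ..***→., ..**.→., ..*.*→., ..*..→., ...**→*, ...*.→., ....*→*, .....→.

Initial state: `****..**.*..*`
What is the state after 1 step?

**.***....**.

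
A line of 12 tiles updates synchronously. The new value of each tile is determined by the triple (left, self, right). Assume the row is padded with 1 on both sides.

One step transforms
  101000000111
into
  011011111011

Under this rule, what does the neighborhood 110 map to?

At position 0 the neighborhood is 110; the next row has 0 there.

0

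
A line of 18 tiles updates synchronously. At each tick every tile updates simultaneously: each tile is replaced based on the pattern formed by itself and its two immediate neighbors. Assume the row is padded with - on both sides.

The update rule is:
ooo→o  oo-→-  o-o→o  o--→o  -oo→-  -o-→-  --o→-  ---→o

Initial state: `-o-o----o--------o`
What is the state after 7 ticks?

--o--o--o-o-o--o--

--o-ooo--ooooooo--
o--o-o-o--ooooo-oo
-o--o-o-o--ooo-o--
--o--o-o-o--o-o-oo
o--o--o-o-o--o-o--
-o--o--o-o-o--o-oo
--o--o--o-o-o--o--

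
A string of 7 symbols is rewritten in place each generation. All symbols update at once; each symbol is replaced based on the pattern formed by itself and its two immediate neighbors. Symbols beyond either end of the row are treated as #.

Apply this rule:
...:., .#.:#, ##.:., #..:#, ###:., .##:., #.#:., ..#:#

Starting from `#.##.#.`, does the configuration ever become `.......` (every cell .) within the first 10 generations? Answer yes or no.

generation 1: .....#.
generation 2: #...##.
generation 3: .#.#...
generation 4: .#.##.#
generation 5: .#.....
generation 6: .##...#
generation 7: ...#.#.
generation 8: #.##.#.  (repeats generation 0; period 8)
generation 10: #...##.
generation 10 is #...##., still not uniform .

no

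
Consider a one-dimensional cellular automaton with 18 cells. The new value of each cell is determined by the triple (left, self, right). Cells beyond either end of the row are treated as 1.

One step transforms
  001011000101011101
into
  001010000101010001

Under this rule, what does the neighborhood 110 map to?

At position 5 the neighborhood is 110; the next row has 0 there.

0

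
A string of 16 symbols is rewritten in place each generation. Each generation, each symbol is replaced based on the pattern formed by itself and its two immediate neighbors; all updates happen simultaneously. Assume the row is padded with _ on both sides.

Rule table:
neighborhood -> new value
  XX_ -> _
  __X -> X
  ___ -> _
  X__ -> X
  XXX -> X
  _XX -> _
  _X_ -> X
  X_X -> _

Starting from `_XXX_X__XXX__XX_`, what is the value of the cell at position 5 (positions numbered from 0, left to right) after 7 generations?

X_X__XXX_X_XX__X
X_XXX_X__X___XXX
X__X__XXXXX_X_X_
XXXXXX_XXX__X_XX
_XXXX___X_XXX___
X_XX_X_XX__X_X__
X____X___XXX_XX_
position 5 holds X

X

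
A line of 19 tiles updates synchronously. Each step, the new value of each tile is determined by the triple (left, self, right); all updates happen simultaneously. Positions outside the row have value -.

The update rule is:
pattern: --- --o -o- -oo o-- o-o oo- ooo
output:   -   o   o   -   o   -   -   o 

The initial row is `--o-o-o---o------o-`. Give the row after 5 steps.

---oo-o-oo--o--o---

-oo-o-oo-ooo----ooo
o---o-----o-o--o-o-
oo-ooo---oo-oooo-oo
----o-o-o----oo----
---oo-o-oo--o--o---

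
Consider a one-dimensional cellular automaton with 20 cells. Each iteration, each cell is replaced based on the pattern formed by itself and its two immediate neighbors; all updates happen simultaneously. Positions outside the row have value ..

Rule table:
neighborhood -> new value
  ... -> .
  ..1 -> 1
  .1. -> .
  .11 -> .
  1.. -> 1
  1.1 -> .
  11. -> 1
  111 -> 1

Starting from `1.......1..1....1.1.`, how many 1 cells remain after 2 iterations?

.1.....1.11.1..1...1
1.1...1...1..11.1.1.
count of 1: 8

8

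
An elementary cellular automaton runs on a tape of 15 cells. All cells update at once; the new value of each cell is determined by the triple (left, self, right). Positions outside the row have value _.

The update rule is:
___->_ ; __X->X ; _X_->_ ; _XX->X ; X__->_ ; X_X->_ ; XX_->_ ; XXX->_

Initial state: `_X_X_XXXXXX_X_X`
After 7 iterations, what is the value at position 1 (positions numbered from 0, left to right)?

X____X_________
____X__________
___X___________
__X____________
_X_____________
X______________
_______________
position 1 holds _

_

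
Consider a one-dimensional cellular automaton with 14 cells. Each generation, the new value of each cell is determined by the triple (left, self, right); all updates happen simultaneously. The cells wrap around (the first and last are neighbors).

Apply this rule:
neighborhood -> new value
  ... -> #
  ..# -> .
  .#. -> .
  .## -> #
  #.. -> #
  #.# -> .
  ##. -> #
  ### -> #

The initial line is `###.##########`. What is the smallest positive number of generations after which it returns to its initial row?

###.##########

1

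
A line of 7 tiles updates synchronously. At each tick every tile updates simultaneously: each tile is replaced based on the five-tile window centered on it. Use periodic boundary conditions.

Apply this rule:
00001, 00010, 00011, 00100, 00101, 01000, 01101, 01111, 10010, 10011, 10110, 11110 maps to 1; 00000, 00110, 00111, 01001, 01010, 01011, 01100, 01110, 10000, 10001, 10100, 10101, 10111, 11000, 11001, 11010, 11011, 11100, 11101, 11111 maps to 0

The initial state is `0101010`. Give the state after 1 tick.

1100000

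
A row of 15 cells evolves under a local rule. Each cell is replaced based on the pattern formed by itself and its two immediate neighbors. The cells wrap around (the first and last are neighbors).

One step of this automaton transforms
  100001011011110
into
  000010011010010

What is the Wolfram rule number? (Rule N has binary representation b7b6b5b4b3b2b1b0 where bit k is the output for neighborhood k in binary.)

74

position 11: 111 → 0  (bit 7 = 0)
position 8: 110 → 1  (bit 6 = 1)
position 6: 101 → 0  (bit 5 = 0)
position 1: 100 → 0  (bit 4 = 0)
position 7: 011 → 1  (bit 3 = 1)
position 0: 010 → 0  (bit 2 = 0)
position 4: 001 → 1  (bit 1 = 1)
position 2: 000 → 0  (bit 0 = 0)
bits b7..b0 = 01001010 = 74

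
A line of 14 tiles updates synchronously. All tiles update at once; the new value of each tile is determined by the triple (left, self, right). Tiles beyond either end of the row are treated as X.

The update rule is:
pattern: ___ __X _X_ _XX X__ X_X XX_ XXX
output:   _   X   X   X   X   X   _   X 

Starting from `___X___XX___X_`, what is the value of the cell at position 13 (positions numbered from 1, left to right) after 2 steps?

X_XXX_XX_X_XXX
_XXX_XX_XXXXXX
position 13 holds X

X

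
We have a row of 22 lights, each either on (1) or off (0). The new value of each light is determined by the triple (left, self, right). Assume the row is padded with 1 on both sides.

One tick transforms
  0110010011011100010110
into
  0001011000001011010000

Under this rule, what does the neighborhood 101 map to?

0

At position 0 the neighborhood is 101; the next row has 0 there.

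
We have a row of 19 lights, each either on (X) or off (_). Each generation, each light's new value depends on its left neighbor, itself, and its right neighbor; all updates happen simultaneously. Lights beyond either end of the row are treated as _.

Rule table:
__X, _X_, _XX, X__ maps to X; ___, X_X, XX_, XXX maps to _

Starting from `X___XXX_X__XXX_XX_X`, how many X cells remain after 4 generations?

generation 1: XX_XX___XXXX___X__X
generation 2: X__X_X_XX___X_XXXXX
generation 3: XXXX_X_X_X_XX_X____
generation 4: X____X_X_X_X__XX___
count of X: 7

7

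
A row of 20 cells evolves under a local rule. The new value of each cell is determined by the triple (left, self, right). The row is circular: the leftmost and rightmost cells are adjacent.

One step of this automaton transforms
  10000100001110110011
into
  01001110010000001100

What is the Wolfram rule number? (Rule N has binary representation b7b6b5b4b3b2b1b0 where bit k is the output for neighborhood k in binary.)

position 11: 111 → 0  (bit 7 = 0)
position 0: 110 → 0  (bit 6 = 0)
position 13: 101 → 0  (bit 5 = 0)
position 1: 100 → 1  (bit 4 = 1)
position 10: 011 → 0  (bit 3 = 0)
position 5: 010 → 1  (bit 2 = 1)
position 4: 001 → 1  (bit 1 = 1)
position 2: 000 → 0  (bit 0 = 0)
bits b7..b0 = 00010110 = 22

22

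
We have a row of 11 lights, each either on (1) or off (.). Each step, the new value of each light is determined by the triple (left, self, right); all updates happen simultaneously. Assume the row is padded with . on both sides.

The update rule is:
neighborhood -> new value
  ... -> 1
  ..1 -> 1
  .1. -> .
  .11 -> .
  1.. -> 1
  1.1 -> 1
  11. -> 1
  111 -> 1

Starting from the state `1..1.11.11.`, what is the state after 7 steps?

.1.1.1.11.1

.11.1.11.11
1.11.1.11.1
.1.11.1.11.
1.1.11.1.11
.1.1.11.1.1
1.1.1.11.1.
.1.1.1.11.1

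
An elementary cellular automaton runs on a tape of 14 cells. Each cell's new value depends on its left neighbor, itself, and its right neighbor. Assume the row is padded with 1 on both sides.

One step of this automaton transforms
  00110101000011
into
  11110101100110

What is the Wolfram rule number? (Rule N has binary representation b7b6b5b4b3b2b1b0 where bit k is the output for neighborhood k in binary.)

position 13: 111 → 0  (bit 7 = 0)
position 3: 110 → 1  (bit 6 = 1)
position 4: 101 → 0  (bit 5 = 0)
position 0: 100 → 1  (bit 4 = 1)
position 2: 011 → 1  (bit 3 = 1)
position 5: 010 → 1  (bit 2 = 1)
position 1: 001 → 1  (bit 1 = 1)
position 9: 000 → 0  (bit 0 = 0)
bits b7..b0 = 01011110 = 94

94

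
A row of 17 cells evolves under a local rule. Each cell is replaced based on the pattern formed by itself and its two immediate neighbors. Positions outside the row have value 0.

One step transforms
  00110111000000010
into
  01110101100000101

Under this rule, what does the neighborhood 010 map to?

At position 15 the neighborhood is 010; the next row has 0 there.

0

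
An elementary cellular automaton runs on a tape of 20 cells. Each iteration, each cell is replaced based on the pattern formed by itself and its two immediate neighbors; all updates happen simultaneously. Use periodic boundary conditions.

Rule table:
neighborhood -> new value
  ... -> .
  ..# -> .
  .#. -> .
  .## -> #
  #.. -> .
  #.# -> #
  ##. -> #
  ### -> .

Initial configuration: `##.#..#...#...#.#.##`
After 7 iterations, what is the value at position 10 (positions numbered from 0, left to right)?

.##............#.##.
.##.............###.
.##.............#.#.
.##..............#..
.##.................
.##.................  (fixed point — unchanged through iteration 7)
position 10 holds .

.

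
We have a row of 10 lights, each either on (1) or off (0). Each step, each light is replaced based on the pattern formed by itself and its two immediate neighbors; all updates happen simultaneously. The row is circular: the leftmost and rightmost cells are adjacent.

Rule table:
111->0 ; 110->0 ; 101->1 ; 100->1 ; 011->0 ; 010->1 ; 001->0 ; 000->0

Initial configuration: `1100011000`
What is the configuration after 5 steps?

0100001000

step 1: 0010000100
step 2: 0011000110
step 3: 0000100001
step 4: 1000110001
step 5: 0100001000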